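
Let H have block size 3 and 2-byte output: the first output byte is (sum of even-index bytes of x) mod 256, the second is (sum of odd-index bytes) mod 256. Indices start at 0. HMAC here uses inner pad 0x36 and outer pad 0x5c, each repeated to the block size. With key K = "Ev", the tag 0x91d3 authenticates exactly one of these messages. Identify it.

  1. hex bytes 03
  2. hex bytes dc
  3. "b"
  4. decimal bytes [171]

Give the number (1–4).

Key "Ev" = 45 76 is 2 bytes ≤ B = 3; zero-pad to 3 bytes: K' = 45 76 00.
K' ⊕ ipad = 73 40 36; K' ⊕ opad = 19 2a 5c.
m1: inner = H(73 40 36 03) = a9 43; tag = H(19 2a 5c a9 43) = b8d3
m2: inner = H(73 40 36 dc) = a9 1c; tag = H(19 2a 5c a9 1c) = 91d3 ← matches
m3: inner = H(73 40 36 62) = a9 a2; tag = H(19 2a 5c a9 a2) = 17d3
m4: inner = H(73 40 36 ab) = a9 eb; tag = H(19 2a 5c a9 eb) = 60d3

2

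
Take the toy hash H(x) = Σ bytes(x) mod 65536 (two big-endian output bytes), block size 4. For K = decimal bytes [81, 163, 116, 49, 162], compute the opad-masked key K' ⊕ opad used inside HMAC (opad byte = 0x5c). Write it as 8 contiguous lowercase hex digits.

Key decimal bytes [81, 163, 116, 49, 162] = 51 a3 74 31 a2 is 5 bytes > B = 4, so hash it first: H(key) = 02 3b, then zero-pad to 4 bytes: K' = 02 3b 00 00.
XOR each byte with 0x5c: 02⊕5c=5e, 3b⊕5c=67, 00⊕5c=5c, 00⊕5c=5c.

5e675c5c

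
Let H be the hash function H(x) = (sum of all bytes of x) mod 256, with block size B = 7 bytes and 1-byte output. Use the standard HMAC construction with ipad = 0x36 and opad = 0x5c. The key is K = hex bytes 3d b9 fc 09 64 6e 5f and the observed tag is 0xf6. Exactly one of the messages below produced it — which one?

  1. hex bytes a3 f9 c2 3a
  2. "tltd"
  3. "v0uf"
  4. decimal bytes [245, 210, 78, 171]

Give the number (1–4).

Key hex bytes 3d b9 fc 09 64 6e 5f is exactly B = 7 bytes: K' = 3d b9 fc 09 64 6e 5f.
K' ⊕ ipad = 0b 8f ca 3f 52 58 69; K' ⊕ opad = 61 e5 a0 55 38 32 03.
m1: inner = H(0b 8f ca 3f 52 58 69 a3 f9 c2 3a) = 4e; tag = H(61 e5 a0 55 38 32 03 4e) = f6 ← matches
m2: inner = H(0b 8f ca 3f 52 58 69 74 6c 74 64) = 6e; tag = H(61 e5 a0 55 38 32 03 6e) = 16
m3: inner = H(0b 8f ca 3f 52 58 69 76 30 75 66) = 37; tag = H(61 e5 a0 55 38 32 03 37) = df
m4: inner = H(0b 8f ca 3f 52 58 69 f5 d2 4e ab) = 76; tag = H(61 e5 a0 55 38 32 03 76) = 1e

1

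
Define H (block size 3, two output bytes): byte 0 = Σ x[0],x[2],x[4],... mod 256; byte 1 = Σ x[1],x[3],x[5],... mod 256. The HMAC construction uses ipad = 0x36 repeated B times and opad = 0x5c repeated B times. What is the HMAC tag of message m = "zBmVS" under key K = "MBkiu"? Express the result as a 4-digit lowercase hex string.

a4e0

Key "MBkiu" = 4d 42 6b 69 75 is 5 bytes > B = 3, so hash it first: H(key) = 2d ab, then zero-pad to 3 bytes: K' = 2d ab 00.
K' ⊕ ipad = 1b 9d 36.  K' ⊕ opad = 71 f7 5c.
Inner input = (K'⊕ipad) ∥ m = 1b 9d 36 ∥ 7a 42 6d 56 53.
Inner hash: even-index sum = 233 mod 256 = 233; odd-index sum = 471 mod 256 = 215 → e9 d7.
Outer input = (K'⊕opad) ∥ inner = 71 f7 5c ∥ e9 d7.
Outer hash (tag): even-index sum = 420 mod 256 = 164; odd-index sum = 480 mod 256 = 224 → a4 e0.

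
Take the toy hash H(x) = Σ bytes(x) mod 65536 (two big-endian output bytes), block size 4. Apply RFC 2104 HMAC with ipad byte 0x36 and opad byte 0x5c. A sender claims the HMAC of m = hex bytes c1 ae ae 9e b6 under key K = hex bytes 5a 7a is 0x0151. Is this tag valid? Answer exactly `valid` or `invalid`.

Key hex bytes 5a 7a is 2 bytes ≤ B = 4; zero-pad to 4 bytes: K' = 5a 7a 00 00.
K' ⊕ ipad = 6c 4c 36 36; K' ⊕ opad = 06 26 5c 5c.
Inner hash: sum = 108+76+54+54+193+174+174+158+182 = 1173 → 04 95.
Outer hash (recomputed tag): sum = 6+38+92+92+4+149 = 381 → 01 7d.
Recomputed tag = 017d; claimed = 0151 → mismatch.

invalid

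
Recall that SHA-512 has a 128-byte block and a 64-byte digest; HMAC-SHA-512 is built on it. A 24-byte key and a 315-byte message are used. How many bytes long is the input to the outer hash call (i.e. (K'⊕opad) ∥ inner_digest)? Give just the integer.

Key is 24 ≤ 128 bytes, zero-padded: |K'| = 128.
Outer input = (K'⊕opad) ∥ H(inner) → 128 + 64 = 192 bytes.

192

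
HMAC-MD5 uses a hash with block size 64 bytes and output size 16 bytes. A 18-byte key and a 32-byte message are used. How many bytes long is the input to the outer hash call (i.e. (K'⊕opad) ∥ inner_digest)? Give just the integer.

80

Key is 18 ≤ 64 bytes, zero-padded: |K'| = 64.
Outer input = (K'⊕opad) ∥ H(inner) → 64 + 16 = 80 bytes.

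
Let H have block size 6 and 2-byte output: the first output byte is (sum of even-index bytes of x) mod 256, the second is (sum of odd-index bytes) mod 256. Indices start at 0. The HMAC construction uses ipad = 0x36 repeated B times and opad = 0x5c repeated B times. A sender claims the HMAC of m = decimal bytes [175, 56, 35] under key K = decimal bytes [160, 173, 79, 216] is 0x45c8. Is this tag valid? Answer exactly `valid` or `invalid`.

Key decimal bytes [160, 173, 79, 216] = a0 ad 4f d8 is 4 bytes ≤ B = 6; zero-pad to 6 bytes: K' = a0 ad 4f d8 00 00.
K' ⊕ ipad = 96 9b 79 ee 36 36; K' ⊕ opad = fc f1 13 84 5c 5c.
Inner hash: even-index sum = 535 mod 256 = 23; odd-index sum = 503 mod 256 = 247 → 17 f7.
Outer hash (recomputed tag): even-index sum = 386 mod 256 = 130; odd-index sum = 712 mod 256 = 200 → 82 c8.
Recomputed tag = 82c8; claimed = 45c8 → mismatch.

invalid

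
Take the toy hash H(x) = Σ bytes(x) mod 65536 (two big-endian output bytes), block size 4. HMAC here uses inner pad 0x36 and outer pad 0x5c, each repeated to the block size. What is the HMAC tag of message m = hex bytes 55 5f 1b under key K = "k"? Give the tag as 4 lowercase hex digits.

021a

Key "k" = 6b is 1 byte ≤ B = 4; zero-pad to 4 bytes: K' = 6b 00 00 00.
K' ⊕ ipad = 5d 36 36 36.  K' ⊕ opad = 37 5c 5c 5c.
Inner input = (K'⊕ipad) ∥ m = 5d 36 36 36 ∥ 55 5f 1b.
Inner hash: sum = 93+54+54+54+85+95+27 = 462 → 01 ce.
Outer input = (K'⊕opad) ∥ inner = 37 5c 5c 5c ∥ 01 ce.
Outer hash (tag): sum = 55+92+92+92+1+206 = 538 → 02 1a.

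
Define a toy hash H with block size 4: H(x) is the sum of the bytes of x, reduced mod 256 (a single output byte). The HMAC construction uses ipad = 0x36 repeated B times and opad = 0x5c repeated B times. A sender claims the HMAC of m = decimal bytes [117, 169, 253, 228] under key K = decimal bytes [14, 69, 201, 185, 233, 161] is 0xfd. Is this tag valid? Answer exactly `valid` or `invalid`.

invalid

Key decimal bytes [14, 69, 201, 185, 233, 161] = 0e 45 c9 b9 e9 a1 is 6 bytes > B = 4, so hash it first: H(key) = 5f, then zero-pad to 4 bytes: K' = 5f 00 00 00.
K' ⊕ ipad = 69 36 36 36; K' ⊕ opad = 03 5c 5c 5c.
Inner hash: sum = 105+54+54+54+117+169+253+228 = 1034; mod 256 = 10 → 0a.
Outer hash (recomputed tag): sum = 3+92+92+92+10 = 289; mod 256 = 33 → 21.
Recomputed tag = 21; claimed = fd → mismatch.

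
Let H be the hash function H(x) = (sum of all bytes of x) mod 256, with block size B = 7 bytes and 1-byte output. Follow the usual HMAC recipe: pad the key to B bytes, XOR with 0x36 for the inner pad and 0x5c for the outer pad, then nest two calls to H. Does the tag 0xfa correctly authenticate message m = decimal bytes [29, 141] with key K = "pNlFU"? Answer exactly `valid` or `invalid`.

Key "pNlFU" = 70 4e 6c 46 55 is 5 bytes ≤ B = 7; zero-pad to 7 bytes: K' = 70 4e 6c 46 55 00 00.
K' ⊕ ipad = 46 78 5a 70 63 36 36; K' ⊕ opad = 2c 12 30 1a 09 5c 5c.
Inner hash: sum = 70+120+90+112+99+54+54+29+141 = 769; mod 256 = 1 → 01.
Outer hash (recomputed tag): sum = 44+18+48+26+9+92+92+1 = 330; mod 256 = 74 → 4a.
Recomputed tag = 4a; claimed = fa → mismatch.

invalid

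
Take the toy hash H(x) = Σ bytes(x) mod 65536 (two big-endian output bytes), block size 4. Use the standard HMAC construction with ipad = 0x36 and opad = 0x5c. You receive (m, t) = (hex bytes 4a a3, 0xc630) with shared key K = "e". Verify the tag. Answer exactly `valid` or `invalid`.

Key "e" = 65 is 1 byte ≤ B = 4; zero-pad to 4 bytes: K' = 65 00 00 00.
K' ⊕ ipad = 53 36 36 36; K' ⊕ opad = 39 5c 5c 5c.
Inner hash: sum = 83+54+54+54+74+163 = 482 → 01 e2.
Outer hash (recomputed tag): sum = 57+92+92+92+1+226 = 560 → 02 30.
Recomputed tag = 0230; claimed = c630 → mismatch.

invalid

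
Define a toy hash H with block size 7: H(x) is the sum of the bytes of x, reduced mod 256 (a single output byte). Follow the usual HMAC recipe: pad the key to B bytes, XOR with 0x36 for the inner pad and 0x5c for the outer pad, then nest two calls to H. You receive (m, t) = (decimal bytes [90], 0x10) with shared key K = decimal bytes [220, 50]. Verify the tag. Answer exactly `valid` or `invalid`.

valid

Key decimal bytes [220, 50] = dc 32 is 2 bytes ≤ B = 7; zero-pad to 7 bytes: K' = dc 32 00 00 00 00 00.
K' ⊕ ipad = ea 04 36 36 36 36 36; K' ⊕ opad = 80 6e 5c 5c 5c 5c 5c.
Inner hash: sum = 234+4+54+54+54+54+54+90 = 598; mod 256 = 86 → 56.
Outer hash (recomputed tag): sum = 128+110+92+92+92+92+92+86 = 784; mod 256 = 16 → 10.
Recomputed tag = 10; claimed = 10 → match.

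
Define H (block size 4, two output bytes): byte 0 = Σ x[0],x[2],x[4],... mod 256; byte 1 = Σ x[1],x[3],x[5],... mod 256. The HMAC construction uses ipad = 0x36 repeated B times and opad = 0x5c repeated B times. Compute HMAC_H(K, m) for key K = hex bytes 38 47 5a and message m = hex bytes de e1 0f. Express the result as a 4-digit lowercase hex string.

d1ff

Key hex bytes 38 47 5a is 3 bytes ≤ B = 4; zero-pad to 4 bytes: K' = 38 47 5a 00.
K' ⊕ ipad = 0e 71 6c 36.  K' ⊕ opad = 64 1b 06 5c.
Inner input = (K'⊕ipad) ∥ m = 0e 71 6c 36 ∥ de e1 0f.
Inner hash: even-index sum = 359 mod 256 = 103; odd-index sum = 392 mod 256 = 136 → 67 88.
Outer input = (K'⊕opad) ∥ inner = 64 1b 06 5c ∥ 67 88.
Outer hash (tag): even-index sum = 209 mod 256 = 209; odd-index sum = 255 mod 256 = 255 → d1 ff.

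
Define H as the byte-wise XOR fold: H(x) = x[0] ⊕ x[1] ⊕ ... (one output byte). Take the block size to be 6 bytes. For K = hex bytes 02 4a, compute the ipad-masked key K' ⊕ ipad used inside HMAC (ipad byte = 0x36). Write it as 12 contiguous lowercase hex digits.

Key hex bytes 02 4a is 2 bytes ≤ B = 6; zero-pad to 6 bytes: K' = 02 4a 00 00 00 00.
XOR each byte with 0x36: 02⊕36=34, 4a⊕36=7c, 00⊕36=36, 00⊕36=36, 00⊕36=36, 00⊕36=36.

347c36363636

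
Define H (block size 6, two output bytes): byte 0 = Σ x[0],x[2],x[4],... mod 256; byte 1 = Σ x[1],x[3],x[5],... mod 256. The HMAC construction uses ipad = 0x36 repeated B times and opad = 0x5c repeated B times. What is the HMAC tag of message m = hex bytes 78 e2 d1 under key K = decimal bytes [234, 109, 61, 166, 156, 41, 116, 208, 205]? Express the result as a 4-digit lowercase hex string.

f790

Key decimal bytes [234, 109, 61, 166, 156, 41, 116, 208, 205] = ea 6d 3d a6 9c 29 74 d0 cd is 9 bytes > B = 6, so hash it first: H(key) = 04 0c, then zero-pad to 6 bytes: K' = 04 0c 00 00 00 00.
K' ⊕ ipad = 32 3a 36 36 36 36.  K' ⊕ opad = 58 50 5c 5c 5c 5c.
Inner input = (K'⊕ipad) ∥ m = 32 3a 36 36 36 36 ∥ 78 e2 d1.
Inner hash: even-index sum = 487 mod 256 = 231; odd-index sum = 392 mod 256 = 136 → e7 88.
Outer input = (K'⊕opad) ∥ inner = 58 50 5c 5c 5c 5c ∥ e7 88.
Outer hash (tag): even-index sum = 503 mod 256 = 247; odd-index sum = 400 mod 256 = 144 → f7 90.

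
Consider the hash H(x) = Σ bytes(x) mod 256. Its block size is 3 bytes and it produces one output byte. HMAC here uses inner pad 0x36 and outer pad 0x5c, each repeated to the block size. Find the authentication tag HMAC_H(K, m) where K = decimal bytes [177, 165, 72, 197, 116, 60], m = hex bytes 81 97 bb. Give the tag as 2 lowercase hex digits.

6b

Key decimal bytes [177, 165, 72, 197, 116, 60] = b1 a5 48 c5 74 3c is 6 bytes > B = 3, so hash it first: H(key) = 13, then zero-pad to 3 bytes: K' = 13 00 00.
K' ⊕ ipad = 25 36 36.  K' ⊕ opad = 4f 5c 5c.
Inner input = (K'⊕ipad) ∥ m = 25 36 36 ∥ 81 97 bb.
Inner hash: sum = 37+54+54+129+151+187 = 612; mod 256 = 100 → 64.
Outer input = (K'⊕opad) ∥ inner = 4f 5c 5c ∥ 64.
Outer hash (tag): sum = 79+92+92+100 = 363; mod 256 = 107 → 6b.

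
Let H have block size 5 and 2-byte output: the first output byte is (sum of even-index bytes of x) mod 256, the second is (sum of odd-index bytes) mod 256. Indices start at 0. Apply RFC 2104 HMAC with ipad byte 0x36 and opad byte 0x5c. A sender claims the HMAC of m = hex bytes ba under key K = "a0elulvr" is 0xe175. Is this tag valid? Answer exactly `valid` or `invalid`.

Key "a0elulvr" = 61 30 65 6c 75 6c 76 72 is 8 bytes > B = 5, so hash it first: H(key) = b1 7a, then zero-pad to 5 bytes: K' = b1 7a 00 00 00.
K' ⊕ ipad = 87 4c 36 36 36; K' ⊕ opad = ed 26 5c 5c 5c.
Inner hash: even-index sum = 243 mod 256 = 243; odd-index sum = 316 mod 256 = 60 → f3 3c.
Outer hash (recomputed tag): even-index sum = 481 mod 256 = 225; odd-index sum = 373 mod 256 = 117 → e1 75.
Recomputed tag = e175; claimed = e175 → match.

valid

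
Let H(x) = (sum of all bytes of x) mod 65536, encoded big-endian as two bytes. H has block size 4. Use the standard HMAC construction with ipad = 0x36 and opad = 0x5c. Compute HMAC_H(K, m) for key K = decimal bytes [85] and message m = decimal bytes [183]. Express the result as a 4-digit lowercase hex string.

01da

Key decimal bytes [85] = 55 is 1 byte ≤ B = 4; zero-pad to 4 bytes: K' = 55 00 00 00.
K' ⊕ ipad = 63 36 36 36.  K' ⊕ opad = 09 5c 5c 5c.
Inner input = (K'⊕ipad) ∥ m = 63 36 36 36 ∥ b7.
Inner hash: sum = 99+54+54+54+183 = 444 → 01 bc.
Outer input = (K'⊕opad) ∥ inner = 09 5c 5c 5c ∥ 01 bc.
Outer hash (tag): sum = 9+92+92+92+1+188 = 474 → 01 da.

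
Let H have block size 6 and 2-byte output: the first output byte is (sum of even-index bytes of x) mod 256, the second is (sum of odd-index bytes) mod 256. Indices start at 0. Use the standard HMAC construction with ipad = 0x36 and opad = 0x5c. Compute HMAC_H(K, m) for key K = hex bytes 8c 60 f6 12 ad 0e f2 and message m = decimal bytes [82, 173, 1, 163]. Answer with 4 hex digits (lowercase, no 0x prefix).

0b06

Key hex bytes 8c 60 f6 12 ad 0e f2 is 7 bytes > B = 6, so hash it first: H(key) = 21 80, then zero-pad to 6 bytes: K' = 21 80 00 00 00 00.
K' ⊕ ipad = 17 b6 36 36 36 36.  K' ⊕ opad = 7d dc 5c 5c 5c 5c.
Inner input = (K'⊕ipad) ∥ m = 17 b6 36 36 36 36 ∥ 52 ad 01 a3.
Inner hash: even-index sum = 214 mod 256 = 214; odd-index sum = 626 mod 256 = 114 → d6 72.
Outer input = (K'⊕opad) ∥ inner = 7d dc 5c 5c 5c 5c ∥ d6 72.
Outer hash (tag): even-index sum = 523 mod 256 = 11; odd-index sum = 518 mod 256 = 6 → 0b 06.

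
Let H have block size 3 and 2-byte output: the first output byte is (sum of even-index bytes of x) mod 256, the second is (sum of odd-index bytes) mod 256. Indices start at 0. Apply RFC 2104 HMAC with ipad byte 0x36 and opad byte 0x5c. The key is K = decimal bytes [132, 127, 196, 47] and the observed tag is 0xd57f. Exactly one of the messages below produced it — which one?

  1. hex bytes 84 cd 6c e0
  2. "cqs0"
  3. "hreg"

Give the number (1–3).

Key decimal bytes [132, 127, 196, 47] = 84 7f c4 2f is 4 bytes > B = 3, so hash it first: H(key) = 48 ae, then zero-pad to 3 bytes: K' = 48 ae 00.
K' ⊕ ipad = 7e 98 36; K' ⊕ opad = 14 f2 5c.
m1: inner = H(7e 98 36 84 cd 6c e0) = 61 88; tag = H(14 f2 5c 61 88) = f853
m2: inner = H(7e 98 36 63 71 73 30) = 55 6e; tag = H(14 f2 5c 55 6e) = de47
m3: inner = H(7e 98 36 68 72 65 67) = 8d 65; tag = H(14 f2 5c 8d 65) = d57f ← matches

3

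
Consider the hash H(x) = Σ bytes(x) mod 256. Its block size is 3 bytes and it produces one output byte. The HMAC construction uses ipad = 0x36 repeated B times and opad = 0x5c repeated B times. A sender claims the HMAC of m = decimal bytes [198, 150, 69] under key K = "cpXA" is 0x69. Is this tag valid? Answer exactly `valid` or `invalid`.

invalid

Key "cpXA" = 63 70 58 41 is 4 bytes > B = 3, so hash it first: H(key) = 6c, then zero-pad to 3 bytes: K' = 6c 00 00.
K' ⊕ ipad = 5a 36 36; K' ⊕ opad = 30 5c 5c.
Inner hash: sum = 90+54+54+198+150+69 = 615; mod 256 = 103 → 67.
Outer hash (recomputed tag): sum = 48+92+92+103 = 335; mod 256 = 79 → 4f.
Recomputed tag = 4f; claimed = 69 → mismatch.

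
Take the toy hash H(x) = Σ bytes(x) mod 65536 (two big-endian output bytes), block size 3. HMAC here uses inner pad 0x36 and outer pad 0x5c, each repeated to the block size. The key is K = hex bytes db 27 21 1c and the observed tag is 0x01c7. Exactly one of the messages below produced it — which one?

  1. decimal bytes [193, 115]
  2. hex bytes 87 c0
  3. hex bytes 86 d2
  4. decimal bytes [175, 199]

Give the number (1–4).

1

Key hex bytes db 27 21 1c is 4 bytes > B = 3, so hash it first: H(key) = 01 3f, then zero-pad to 3 bytes: K' = 01 3f 00.
K' ⊕ ipad = 37 09 36; K' ⊕ opad = 5d 63 5c.
m1: inner = H(37 09 36 c1 73) = 01 aa; tag = H(5d 63 5c 01 aa) = 01c7 ← matches
m2: inner = H(37 09 36 87 c0) = 01 bd; tag = H(5d 63 5c 01 bd) = 01da
m3: inner = H(37 09 36 86 d2) = 01 ce; tag = H(5d 63 5c 01 ce) = 01eb
m4: inner = H(37 09 36 af c7) = 01 ec; tag = H(5d 63 5c 01 ec) = 0209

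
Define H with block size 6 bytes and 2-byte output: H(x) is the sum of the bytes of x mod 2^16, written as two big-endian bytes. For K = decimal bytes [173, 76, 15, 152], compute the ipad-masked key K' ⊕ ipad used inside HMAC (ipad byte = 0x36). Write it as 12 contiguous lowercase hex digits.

Key decimal bytes [173, 76, 15, 152] = ad 4c 0f 98 is 4 bytes ≤ B = 6; zero-pad to 6 bytes: K' = ad 4c 0f 98 00 00.
XOR each byte with 0x36: ad⊕36=9b, 4c⊕36=7a, 0f⊕36=39, 98⊕36=ae, 00⊕36=36, 00⊕36=36.

9b7a39ae3636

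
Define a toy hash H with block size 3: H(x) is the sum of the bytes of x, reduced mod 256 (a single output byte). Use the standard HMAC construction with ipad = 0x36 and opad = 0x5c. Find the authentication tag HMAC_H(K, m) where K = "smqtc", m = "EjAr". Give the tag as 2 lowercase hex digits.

Key "smqtc" = 73 6d 71 74 63 is 5 bytes > B = 3, so hash it first: H(key) = 28, then zero-pad to 3 bytes: K' = 28 00 00.
K' ⊕ ipad = 1e 36 36.  K' ⊕ opad = 74 5c 5c.
Inner input = (K'⊕ipad) ∥ m = 1e 36 36 ∥ 45 6a 41 72.
Inner hash: sum = 30+54+54+69+106+65+114 = 492; mod 256 = 236 → ec.
Outer input = (K'⊕opad) ∥ inner = 74 5c 5c ∥ ec.
Outer hash (tag): sum = 116+92+92+236 = 536; mod 256 = 24 → 18.

18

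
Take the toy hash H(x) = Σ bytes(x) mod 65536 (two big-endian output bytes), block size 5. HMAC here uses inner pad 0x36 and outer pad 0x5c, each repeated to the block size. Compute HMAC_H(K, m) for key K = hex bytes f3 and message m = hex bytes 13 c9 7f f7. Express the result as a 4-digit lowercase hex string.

0311

Key hex bytes f3 is 1 byte ≤ B = 5; zero-pad to 5 bytes: K' = f3 00 00 00 00.
K' ⊕ ipad = c5 36 36 36 36.  K' ⊕ opad = af 5c 5c 5c 5c.
Inner input = (K'⊕ipad) ∥ m = c5 36 36 36 36 ∥ 13 c9 7f f7.
Inner hash: sum = 197+54+54+54+54+19+201+127+247 = 1007 → 03 ef.
Outer input = (K'⊕opad) ∥ inner = af 5c 5c 5c 5c ∥ 03 ef.
Outer hash (tag): sum = 175+92+92+92+92+3+239 = 785 → 03 11.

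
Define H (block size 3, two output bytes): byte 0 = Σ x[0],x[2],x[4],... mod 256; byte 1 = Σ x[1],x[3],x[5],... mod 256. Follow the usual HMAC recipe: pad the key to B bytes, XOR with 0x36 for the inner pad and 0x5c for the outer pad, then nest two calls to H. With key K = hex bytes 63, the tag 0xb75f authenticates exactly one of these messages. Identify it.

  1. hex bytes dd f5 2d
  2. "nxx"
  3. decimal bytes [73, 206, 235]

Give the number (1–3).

2

Key hex bytes 63 is 1 byte ≤ B = 3; zero-pad to 3 bytes: K' = 63 00 00.
K' ⊕ ipad = 55 36 36; K' ⊕ opad = 3f 5c 5c.
m1: inner = H(55 36 36 dd f5 2d) = 80 40; tag = H(3f 5c 5c 80 40) = dbdc
m2: inner = H(55 36 36 6e 78 78) = 03 1c; tag = H(3f 5c 5c 03 1c) = b75f ← matches
m3: inner = H(55 36 36 49 ce eb) = 59 6a; tag = H(3f 5c 5c 59 6a) = 05b5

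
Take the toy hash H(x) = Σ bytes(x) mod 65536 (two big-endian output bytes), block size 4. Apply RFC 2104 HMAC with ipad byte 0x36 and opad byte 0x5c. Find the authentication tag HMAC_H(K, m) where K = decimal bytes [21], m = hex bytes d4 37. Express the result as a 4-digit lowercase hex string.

022e

Key decimal bytes [21] = 15 is 1 byte ≤ B = 4; zero-pad to 4 bytes: K' = 15 00 00 00.
K' ⊕ ipad = 23 36 36 36.  K' ⊕ opad = 49 5c 5c 5c.
Inner input = (K'⊕ipad) ∥ m = 23 36 36 36 ∥ d4 37.
Inner hash: sum = 35+54+54+54+212+55 = 464 → 01 d0.
Outer input = (K'⊕opad) ∥ inner = 49 5c 5c 5c ∥ 01 d0.
Outer hash (tag): sum = 73+92+92+92+1+208 = 558 → 02 2e.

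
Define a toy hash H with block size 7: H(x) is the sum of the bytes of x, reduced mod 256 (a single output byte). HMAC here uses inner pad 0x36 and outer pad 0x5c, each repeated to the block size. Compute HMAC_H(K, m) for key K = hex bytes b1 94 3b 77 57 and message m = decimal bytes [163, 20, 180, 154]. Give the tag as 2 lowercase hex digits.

53

Key hex bytes b1 94 3b 77 57 is 5 bytes ≤ B = 7; zero-pad to 7 bytes: K' = b1 94 3b 77 57 00 00.
K' ⊕ ipad = 87 a2 0d 41 61 36 36.  K' ⊕ opad = ed c8 67 2b 0b 5c 5c.
Inner input = (K'⊕ipad) ∥ m = 87 a2 0d 41 61 36 36 ∥ a3 14 b4 9a.
Inner hash: sum = 135+162+13+65+97+54+54+163+20+180+154 = 1097; mod 256 = 73 → 49.
Outer input = (K'⊕opad) ∥ inner = ed c8 67 2b 0b 5c 5c ∥ 49.
Outer hash (tag): sum = 237+200+103+43+11+92+92+73 = 851; mod 256 = 83 → 53.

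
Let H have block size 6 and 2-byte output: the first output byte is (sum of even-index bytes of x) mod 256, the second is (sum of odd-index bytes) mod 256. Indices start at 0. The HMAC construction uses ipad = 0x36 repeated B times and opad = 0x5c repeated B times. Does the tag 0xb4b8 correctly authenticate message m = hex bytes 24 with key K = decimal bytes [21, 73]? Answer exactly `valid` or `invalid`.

valid

Key decimal bytes [21, 73] = 15 49 is 2 bytes ≤ B = 6; zero-pad to 6 bytes: K' = 15 49 00 00 00 00.
K' ⊕ ipad = 23 7f 36 36 36 36; K' ⊕ opad = 49 15 5c 5c 5c 5c.
Inner hash: even-index sum = 179 mod 256 = 179; odd-index sum = 235 mod 256 = 235 → b3 eb.
Outer hash (recomputed tag): even-index sum = 436 mod 256 = 180; odd-index sum = 440 mod 256 = 184 → b4 b8.
Recomputed tag = b4b8; claimed = b4b8 → match.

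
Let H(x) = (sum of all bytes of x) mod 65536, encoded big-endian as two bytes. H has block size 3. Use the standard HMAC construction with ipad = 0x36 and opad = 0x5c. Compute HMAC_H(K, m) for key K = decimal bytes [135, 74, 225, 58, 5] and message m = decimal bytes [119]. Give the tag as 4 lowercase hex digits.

Key decimal bytes [135, 74, 225, 58, 5] = 87 4a e1 3a 05 is 5 bytes > B = 3, so hash it first: H(key) = 01 f1, then zero-pad to 3 bytes: K' = 01 f1 00.
K' ⊕ ipad = 37 c7 36.  K' ⊕ opad = 5d ad 5c.
Inner input = (K'⊕ipad) ∥ m = 37 c7 36 ∥ 77.
Inner hash: sum = 55+199+54+119 = 427 → 01 ab.
Outer input = (K'⊕opad) ∥ inner = 5d ad 5c ∥ 01 ab.
Outer hash (tag): sum = 93+173+92+1+171 = 530 → 02 12.

0212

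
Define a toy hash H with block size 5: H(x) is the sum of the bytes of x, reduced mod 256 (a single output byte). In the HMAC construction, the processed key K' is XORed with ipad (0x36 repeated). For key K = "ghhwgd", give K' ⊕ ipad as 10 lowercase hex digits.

Key "ghhwgd" = 67 68 68 77 67 64 is 6 bytes > B = 5, so hash it first: H(key) = 79, then zero-pad to 5 bytes: K' = 79 00 00 00 00.
XOR each byte with 0x36: 79⊕36=4f, 00⊕36=36, 00⊕36=36, 00⊕36=36, 00⊕36=36.

4f36363636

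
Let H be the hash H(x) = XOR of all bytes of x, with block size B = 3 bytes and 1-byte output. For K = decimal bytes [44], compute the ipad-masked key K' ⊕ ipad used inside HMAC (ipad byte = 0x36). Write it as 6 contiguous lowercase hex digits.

1a3636

Key decimal bytes [44] = 2c is 1 byte ≤ B = 3; zero-pad to 3 bytes: K' = 2c 00 00.
XOR each byte with 0x36: 2c⊕36=1a, 00⊕36=36, 00⊕36=36.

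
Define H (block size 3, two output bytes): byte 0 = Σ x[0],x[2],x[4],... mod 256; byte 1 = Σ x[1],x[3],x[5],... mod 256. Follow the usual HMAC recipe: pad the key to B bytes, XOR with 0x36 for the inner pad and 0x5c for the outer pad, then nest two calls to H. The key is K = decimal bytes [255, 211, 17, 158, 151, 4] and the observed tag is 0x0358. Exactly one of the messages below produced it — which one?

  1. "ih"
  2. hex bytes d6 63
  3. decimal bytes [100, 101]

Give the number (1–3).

1

Key decimal bytes [255, 211, 17, 158, 151, 4] = ff d3 11 9e 97 04 is 6 bytes > B = 3, so hash it first: H(key) = a7 75, then zero-pad to 3 bytes: K' = a7 75 00.
K' ⊕ ipad = 91 43 36; K' ⊕ opad = fb 29 5c.
m1: inner = H(91 43 36 69 68) = 2f ac; tag = H(fb 29 5c 2f ac) = 0358 ← matches
m2: inner = H(91 43 36 d6 63) = 2a 19; tag = H(fb 29 5c 2a 19) = 7053
m3: inner = H(91 43 36 64 65) = 2c a7; tag = H(fb 29 5c 2c a7) = fe55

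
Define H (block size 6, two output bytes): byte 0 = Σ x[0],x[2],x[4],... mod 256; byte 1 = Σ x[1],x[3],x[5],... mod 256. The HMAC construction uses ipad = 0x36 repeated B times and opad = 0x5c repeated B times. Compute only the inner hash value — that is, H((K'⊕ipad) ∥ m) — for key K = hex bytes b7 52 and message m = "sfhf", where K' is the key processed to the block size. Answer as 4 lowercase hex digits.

Key hex bytes b7 52 is 2 bytes ≤ B = 6; zero-pad to 6 bytes: K' = b7 52 00 00 00 00.
K' ⊕ ipad = 81 64 36 36 36 36.
Inner input = 81 64 36 36 36 36 ∥ 73 66 68 66.
Inner hash: even-index sum = 456 mod 256 = 200; odd-index sum = 412 mod 256 = 156 → c8 9c.

c89c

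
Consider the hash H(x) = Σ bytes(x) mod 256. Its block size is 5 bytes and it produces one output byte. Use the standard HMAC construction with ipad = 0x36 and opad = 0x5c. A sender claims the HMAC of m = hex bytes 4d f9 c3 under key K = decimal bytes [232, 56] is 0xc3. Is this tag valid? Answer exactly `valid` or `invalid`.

Key decimal bytes [232, 56] = e8 38 is 2 bytes ≤ B = 5; zero-pad to 5 bytes: K' = e8 38 00 00 00.
K' ⊕ ipad = de 0e 36 36 36; K' ⊕ opad = b4 64 5c 5c 5c.
Inner hash: sum = 222+14+54+54+54+77+249+195 = 919; mod 256 = 151 → 97.
Outer hash (recomputed tag): sum = 180+100+92+92+92+151 = 707; mod 256 = 195 → c3.
Recomputed tag = c3; claimed = c3 → match.

valid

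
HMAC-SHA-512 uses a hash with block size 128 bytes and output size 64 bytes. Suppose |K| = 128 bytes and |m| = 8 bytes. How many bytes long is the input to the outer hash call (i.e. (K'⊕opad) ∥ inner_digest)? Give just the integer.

Key is 128 ≤ 128 bytes, zero-padded: |K'| = 128.
Outer input = (K'⊕opad) ∥ H(inner) → 128 + 64 = 192 bytes.

192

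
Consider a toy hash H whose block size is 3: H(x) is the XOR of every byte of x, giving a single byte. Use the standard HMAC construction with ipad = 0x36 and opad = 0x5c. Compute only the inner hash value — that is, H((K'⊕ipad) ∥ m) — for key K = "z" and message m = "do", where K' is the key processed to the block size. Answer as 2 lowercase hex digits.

Key "z" = 7a is 1 byte ≤ B = 3; zero-pad to 3 bytes: K' = 7a 00 00.
K' ⊕ ipad = 4c 36 36.
Inner input = 4c 36 36 ∥ 64 6f.
Inner hash: XOR 4c⊕36⊕36⊕64⊕6f = 47.

47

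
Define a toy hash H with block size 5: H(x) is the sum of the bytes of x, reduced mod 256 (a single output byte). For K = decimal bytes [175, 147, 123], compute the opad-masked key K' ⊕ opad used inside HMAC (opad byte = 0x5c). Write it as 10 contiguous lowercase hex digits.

f3cf275c5c

Key decimal bytes [175, 147, 123] = af 93 7b is 3 bytes ≤ B = 5; zero-pad to 5 bytes: K' = af 93 7b 00 00.
XOR each byte with 0x5c: af⊕5c=f3, 93⊕5c=cf, 7b⊕5c=27, 00⊕5c=5c, 00⊕5c=5c.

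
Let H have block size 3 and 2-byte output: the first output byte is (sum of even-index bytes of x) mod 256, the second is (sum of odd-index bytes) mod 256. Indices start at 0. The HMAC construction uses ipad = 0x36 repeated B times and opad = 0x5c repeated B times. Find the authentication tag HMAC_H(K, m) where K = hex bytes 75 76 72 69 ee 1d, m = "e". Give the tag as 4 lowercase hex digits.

14b9

Key hex bytes 75 76 72 69 ee 1d is 6 bytes > B = 3, so hash it first: H(key) = d5 fc, then zero-pad to 3 bytes: K' = d5 fc 00.
K' ⊕ ipad = e3 ca 36.  K' ⊕ opad = 89 a0 5c.
Inner input = (K'⊕ipad) ∥ m = e3 ca 36 ∥ 65.
Inner hash: even-index sum = 281 mod 256 = 25; odd-index sum = 303 mod 256 = 47 → 19 2f.
Outer input = (K'⊕opad) ∥ inner = 89 a0 5c ∥ 19 2f.
Outer hash (tag): even-index sum = 276 mod 256 = 20; odd-index sum = 185 mod 256 = 185 → 14 b9.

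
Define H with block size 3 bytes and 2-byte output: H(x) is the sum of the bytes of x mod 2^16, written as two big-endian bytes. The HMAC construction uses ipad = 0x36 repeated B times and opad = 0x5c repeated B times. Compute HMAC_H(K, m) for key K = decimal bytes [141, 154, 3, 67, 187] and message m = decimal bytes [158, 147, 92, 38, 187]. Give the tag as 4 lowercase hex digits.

Key decimal bytes [141, 154, 3, 67, 187] = 8d 9a 03 43 bb is 5 bytes > B = 3, so hash it first: H(key) = 02 28, then zero-pad to 3 bytes: K' = 02 28 00.
K' ⊕ ipad = 34 1e 36.  K' ⊕ opad = 5e 74 5c.
Inner input = (K'⊕ipad) ∥ m = 34 1e 36 ∥ 9e 93 5c 26 bb.
Inner hash: sum = 52+30+54+158+147+92+38+187 = 758 → 02 f6.
Outer input = (K'⊕opad) ∥ inner = 5e 74 5c ∥ 02 f6.
Outer hash (tag): sum = 94+116+92+2+246 = 550 → 02 26.

0226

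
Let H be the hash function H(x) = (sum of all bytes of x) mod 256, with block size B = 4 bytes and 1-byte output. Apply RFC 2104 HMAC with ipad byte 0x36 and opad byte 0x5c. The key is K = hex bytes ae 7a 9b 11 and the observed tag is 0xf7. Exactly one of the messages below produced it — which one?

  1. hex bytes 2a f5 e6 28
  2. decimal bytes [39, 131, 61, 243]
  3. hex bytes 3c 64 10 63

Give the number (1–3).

Key hex bytes ae 7a 9b 11 is exactly B = 4 bytes: K' = ae 7a 9b 11.
K' ⊕ ipad = 98 4c ad 27; K' ⊕ opad = f2 26 c7 4d.
m1: inner = H(98 4c ad 27 2a f5 e6 28) = e5; tag = H(f2 26 c7 4d e5) = 11
m2: inner = H(98 4c ad 27 27 83 3d f3) = 92; tag = H(f2 26 c7 4d 92) = be
m3: inner = H(98 4c ad 27 3c 64 10 63) = cb; tag = H(f2 26 c7 4d cb) = f7 ← matches

3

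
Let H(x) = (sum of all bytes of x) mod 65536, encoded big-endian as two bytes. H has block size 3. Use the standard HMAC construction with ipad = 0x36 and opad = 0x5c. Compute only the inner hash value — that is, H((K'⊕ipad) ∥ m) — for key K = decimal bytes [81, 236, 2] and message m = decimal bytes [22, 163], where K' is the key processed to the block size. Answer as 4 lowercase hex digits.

Key decimal bytes [81, 236, 2] = 51 ec 02 is exactly B = 3 bytes: K' = 51 ec 02.
K' ⊕ ipad = 67 da 34.
Inner input = 67 da 34 ∥ 16 a3.
Inner hash: sum = 103+218+52+22+163 = 558 → 02 2e.

022e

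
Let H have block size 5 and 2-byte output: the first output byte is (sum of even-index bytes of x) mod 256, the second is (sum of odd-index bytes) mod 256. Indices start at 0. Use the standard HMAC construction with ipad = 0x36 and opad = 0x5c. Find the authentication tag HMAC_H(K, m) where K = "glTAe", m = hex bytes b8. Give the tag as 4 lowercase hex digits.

0553

Key "glTAe" = 67 6c 54 41 65 is exactly B = 5 bytes: K' = 67 6c 54 41 65.
K' ⊕ ipad = 51 5a 62 77 53.  K' ⊕ opad = 3b 30 08 1d 39.
Inner input = (K'⊕ipad) ∥ m = 51 5a 62 77 53 ∥ b8.
Inner hash: even-index sum = 262 mod 256 = 6; odd-index sum = 393 mod 256 = 137 → 06 89.
Outer input = (K'⊕opad) ∥ inner = 3b 30 08 1d 39 ∥ 06 89.
Outer hash (tag): even-index sum = 261 mod 256 = 5; odd-index sum = 83 mod 256 = 83 → 05 53.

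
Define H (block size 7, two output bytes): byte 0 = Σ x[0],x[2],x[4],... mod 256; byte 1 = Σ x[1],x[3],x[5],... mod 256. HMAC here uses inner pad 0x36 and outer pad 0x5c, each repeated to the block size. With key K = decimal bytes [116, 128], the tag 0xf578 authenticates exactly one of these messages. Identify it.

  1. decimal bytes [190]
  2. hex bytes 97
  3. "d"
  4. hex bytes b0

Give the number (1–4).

Key decimal bytes [116, 128] = 74 80 is 2 bytes ≤ B = 7; zero-pad to 7 bytes: K' = 74 80 00 00 00 00 00.
K' ⊕ ipad = 42 b6 36 36 36 36 36; K' ⊕ opad = 28 dc 5c 5c 5c 5c 5c.
m1: inner = H(42 b6 36 36 36 36 36 be) = e4 e0; tag = H(28 dc 5c 5c 5c 5c 5c e4 e0) = 1c78
m2: inner = H(42 b6 36 36 36 36 36 97) = e4 b9; tag = H(28 dc 5c 5c 5c 5c 5c e4 b9) = f578 ← matches
m3: inner = H(42 b6 36 36 36 36 36 64) = e4 86; tag = H(28 dc 5c 5c 5c 5c 5c e4 86) = c278
m4: inner = H(42 b6 36 36 36 36 36 b0) = e4 d2; tag = H(28 dc 5c 5c 5c 5c 5c e4 d2) = 0e78

2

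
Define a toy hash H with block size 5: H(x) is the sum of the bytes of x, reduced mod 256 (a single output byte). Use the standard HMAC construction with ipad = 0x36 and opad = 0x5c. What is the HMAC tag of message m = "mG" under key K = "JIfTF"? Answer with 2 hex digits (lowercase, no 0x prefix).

Key "JIfTF" = 4a 49 66 54 46 is exactly B = 5 bytes: K' = 4a 49 66 54 46.
K' ⊕ ipad = 7c 7f 50 62 70.  K' ⊕ opad = 16 15 3a 08 1a.
Inner input = (K'⊕ipad) ∥ m = 7c 7f 50 62 70 ∥ 6d 47.
Inner hash: sum = 124+127+80+98+112+109+71 = 721; mod 256 = 209 → d1.
Outer input = (K'⊕opad) ∥ inner = 16 15 3a 08 1a ∥ d1.
Outer hash (tag): sum = 22+21+58+8+26+209 = 344; mod 256 = 88 → 58.

58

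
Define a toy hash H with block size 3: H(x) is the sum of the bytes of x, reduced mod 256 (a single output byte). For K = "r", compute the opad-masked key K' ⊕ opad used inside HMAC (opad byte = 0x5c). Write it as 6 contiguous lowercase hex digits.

2e5c5c

Key "r" = 72 is 1 byte ≤ B = 3; zero-pad to 3 bytes: K' = 72 00 00.
XOR each byte with 0x5c: 72⊕5c=2e, 00⊕5c=5c, 00⊕5c=5c.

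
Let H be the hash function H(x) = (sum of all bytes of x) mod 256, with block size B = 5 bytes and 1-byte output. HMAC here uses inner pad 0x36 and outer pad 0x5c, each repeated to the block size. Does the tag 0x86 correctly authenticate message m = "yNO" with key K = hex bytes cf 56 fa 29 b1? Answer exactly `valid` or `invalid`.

valid

Key hex bytes cf 56 fa 29 b1 is exactly B = 5 bytes: K' = cf 56 fa 29 b1.
K' ⊕ ipad = f9 60 cc 1f 87; K' ⊕ opad = 93 0a a6 75 ed.
Inner hash: sum = 249+96+204+31+135+121+78+79 = 993; mod 256 = 225 → e1.
Outer hash (recomputed tag): sum = 147+10+166+117+237+225 = 902; mod 256 = 134 → 86.
Recomputed tag = 86; claimed = 86 → match.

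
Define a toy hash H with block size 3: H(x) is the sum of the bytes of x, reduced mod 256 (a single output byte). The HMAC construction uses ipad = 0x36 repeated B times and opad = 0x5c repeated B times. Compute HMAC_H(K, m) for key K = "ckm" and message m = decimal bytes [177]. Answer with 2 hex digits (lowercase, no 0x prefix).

Key "ckm" = 63 6b 6d is exactly B = 3 bytes: K' = 63 6b 6d.
K' ⊕ ipad = 55 5d 5b.  K' ⊕ opad = 3f 37 31.
Inner input = (K'⊕ipad) ∥ m = 55 5d 5b ∥ b1.
Inner hash: sum = 85+93+91+177 = 446; mod 256 = 190 → be.
Outer input = (K'⊕opad) ∥ inner = 3f 37 31 ∥ be.
Outer hash (tag): sum = 63+55+49+190 = 357; mod 256 = 101 → 65.

65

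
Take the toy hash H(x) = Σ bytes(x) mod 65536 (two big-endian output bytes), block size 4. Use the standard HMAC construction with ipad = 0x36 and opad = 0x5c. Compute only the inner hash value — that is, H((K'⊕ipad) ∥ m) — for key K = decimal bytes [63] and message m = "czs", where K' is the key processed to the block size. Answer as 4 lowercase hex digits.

01fb

Key decimal bytes [63] = 3f is 1 byte ≤ B = 4; zero-pad to 4 bytes: K' = 3f 00 00 00.
K' ⊕ ipad = 09 36 36 36.
Inner input = 09 36 36 36 ∥ 63 7a 73.
Inner hash: sum = 9+54+54+54+99+122+115 = 507 → 01 fb.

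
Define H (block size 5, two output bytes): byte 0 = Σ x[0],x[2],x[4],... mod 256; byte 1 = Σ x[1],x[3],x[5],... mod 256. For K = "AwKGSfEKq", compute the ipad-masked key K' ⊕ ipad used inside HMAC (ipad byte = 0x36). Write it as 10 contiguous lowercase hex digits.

Key "AwKGSfEKq" = 41 77 4b 47 53 66 45 4b 71 is 9 bytes > B = 5, so hash it first: H(key) = 95 6f, then zero-pad to 5 bytes: K' = 95 6f 00 00 00.
XOR each byte with 0x36: 95⊕36=a3, 6f⊕36=59, 00⊕36=36, 00⊕36=36, 00⊕36=36.

a359363636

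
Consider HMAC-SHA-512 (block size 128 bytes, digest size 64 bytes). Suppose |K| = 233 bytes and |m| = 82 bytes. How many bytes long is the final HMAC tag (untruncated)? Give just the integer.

64

The tag is one SHA-512 digest: 64 bytes.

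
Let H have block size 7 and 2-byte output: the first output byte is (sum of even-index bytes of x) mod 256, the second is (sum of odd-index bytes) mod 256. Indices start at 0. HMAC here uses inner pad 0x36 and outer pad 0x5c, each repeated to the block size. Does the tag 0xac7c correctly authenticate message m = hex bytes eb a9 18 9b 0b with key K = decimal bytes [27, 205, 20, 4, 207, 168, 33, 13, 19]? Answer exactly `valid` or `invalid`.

Key decimal bytes [27, 205, 20, 4, 207, 168, 33, 13, 19] = 1b cd 14 04 cf a8 21 0d 13 is 9 bytes > B = 7, so hash it first: H(key) = 32 86, then zero-pad to 7 bytes: K' = 32 86 00 00 00 00 00.
K' ⊕ ipad = 04 b0 36 36 36 36 36; K' ⊕ opad = 6e da 5c 5c 5c 5c 5c.
Inner hash: even-index sum = 490 mod 256 = 234; odd-index sum = 554 mod 256 = 42 → ea 2a.
Outer hash (recomputed tag): even-index sum = 428 mod 256 = 172; odd-index sum = 636 mod 256 = 124 → ac 7c.
Recomputed tag = ac7c; claimed = ac7c → match.

valid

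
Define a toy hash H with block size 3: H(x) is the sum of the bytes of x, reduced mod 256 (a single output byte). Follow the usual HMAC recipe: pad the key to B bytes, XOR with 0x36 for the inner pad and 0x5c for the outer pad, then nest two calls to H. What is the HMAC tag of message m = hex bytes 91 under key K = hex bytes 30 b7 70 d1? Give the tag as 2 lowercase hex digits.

Key hex bytes 30 b7 70 d1 is 4 bytes > B = 3, so hash it first: H(key) = 28, then zero-pad to 3 bytes: K' = 28 00 00.
K' ⊕ ipad = 1e 36 36.  K' ⊕ opad = 74 5c 5c.
Inner input = (K'⊕ipad) ∥ m = 1e 36 36 ∥ 91.
Inner hash: sum = 30+54+54+145 = 283; mod 256 = 27 → 1b.
Outer input = (K'⊕opad) ∥ inner = 74 5c 5c ∥ 1b.
Outer hash (tag): sum = 116+92+92+27 = 327; mod 256 = 71 → 47.

47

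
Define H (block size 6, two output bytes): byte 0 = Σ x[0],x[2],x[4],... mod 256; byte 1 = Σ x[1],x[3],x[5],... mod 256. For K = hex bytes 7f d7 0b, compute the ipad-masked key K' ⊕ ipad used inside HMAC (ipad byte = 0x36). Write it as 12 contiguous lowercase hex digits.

49e13d363636

Key hex bytes 7f d7 0b is 3 bytes ≤ B = 6; zero-pad to 6 bytes: K' = 7f d7 0b 00 00 00.
XOR each byte with 0x36: 7f⊕36=49, d7⊕36=e1, 0b⊕36=3d, 00⊕36=36, 00⊕36=36, 00⊕36=36.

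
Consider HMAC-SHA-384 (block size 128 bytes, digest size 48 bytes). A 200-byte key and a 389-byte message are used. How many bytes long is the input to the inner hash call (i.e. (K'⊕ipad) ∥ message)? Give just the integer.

Key is 200 > 128 bytes, so it is hashed to 48 bytes then zero-padded to 128: |K'| = 128.
Inner input = (K'⊕ipad) ∥ m → 128 + 389 = 517 bytes.

517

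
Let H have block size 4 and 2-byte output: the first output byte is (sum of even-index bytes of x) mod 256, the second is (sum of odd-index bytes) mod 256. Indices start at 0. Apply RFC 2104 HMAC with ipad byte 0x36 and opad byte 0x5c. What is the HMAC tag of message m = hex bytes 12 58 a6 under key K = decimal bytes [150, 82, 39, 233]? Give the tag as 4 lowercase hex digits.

Key decimal bytes [150, 82, 39, 233] = 96 52 27 e9 is exactly B = 4 bytes: K' = 96 52 27 e9.
K' ⊕ ipad = a0 64 11 df.  K' ⊕ opad = ca 0e 7b b5.
Inner input = (K'⊕ipad) ∥ m = a0 64 11 df ∥ 12 58 a6.
Inner hash: even-index sum = 361 mod 256 = 105; odd-index sum = 411 mod 256 = 155 → 69 9b.
Outer input = (K'⊕opad) ∥ inner = ca 0e 7b b5 ∥ 69 9b.
Outer hash (tag): even-index sum = 430 mod 256 = 174; odd-index sum = 350 mod 256 = 94 → ae 5e.

ae5e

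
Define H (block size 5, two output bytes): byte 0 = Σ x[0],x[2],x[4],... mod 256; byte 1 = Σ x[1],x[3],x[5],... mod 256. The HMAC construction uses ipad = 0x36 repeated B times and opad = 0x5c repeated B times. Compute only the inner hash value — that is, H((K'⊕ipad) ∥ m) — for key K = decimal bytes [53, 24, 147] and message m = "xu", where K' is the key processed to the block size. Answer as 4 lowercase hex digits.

Key decimal bytes [53, 24, 147] = 35 18 93 is 3 bytes ≤ B = 5; zero-pad to 5 bytes: K' = 35 18 93 00 00.
K' ⊕ ipad = 03 2e a5 36 36.
Inner input = 03 2e a5 36 36 ∥ 78 75.
Inner hash: even-index sum = 339 mod 256 = 83; odd-index sum = 220 mod 256 = 220 → 53 dc.

53dc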